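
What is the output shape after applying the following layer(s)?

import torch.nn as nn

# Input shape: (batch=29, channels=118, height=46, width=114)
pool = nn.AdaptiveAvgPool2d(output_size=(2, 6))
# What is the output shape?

Input shape: (29, 118, 46, 114)
Output shape: (29, 118, 2, 6)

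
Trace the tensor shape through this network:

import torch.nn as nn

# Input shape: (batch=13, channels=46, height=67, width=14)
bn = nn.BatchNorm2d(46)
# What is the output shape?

Input shape: (13, 46, 67, 14)
Output shape: (13, 46, 67, 14)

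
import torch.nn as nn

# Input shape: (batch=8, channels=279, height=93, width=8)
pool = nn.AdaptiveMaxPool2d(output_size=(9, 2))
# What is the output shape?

Input shape: (8, 279, 93, 8)
Output shape: (8, 279, 9, 2)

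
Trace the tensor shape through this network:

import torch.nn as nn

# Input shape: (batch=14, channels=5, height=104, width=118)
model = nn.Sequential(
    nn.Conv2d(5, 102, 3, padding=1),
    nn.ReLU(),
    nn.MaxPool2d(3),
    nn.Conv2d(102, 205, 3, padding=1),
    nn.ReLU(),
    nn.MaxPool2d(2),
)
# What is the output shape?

Input shape: (14, 5, 104, 118)
  -> after first Conv2d: (14, 102, 104, 118)
  -> after first MaxPool2d: (14, 102, 34, 39)
  -> after second Conv2d: (14, 205, 34, 39)
Output shape: (14, 205, 17, 19)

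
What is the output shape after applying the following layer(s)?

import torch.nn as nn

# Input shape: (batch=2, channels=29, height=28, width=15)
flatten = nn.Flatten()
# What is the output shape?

Input shape: (2, 29, 28, 15)
Output shape: (2, 12180)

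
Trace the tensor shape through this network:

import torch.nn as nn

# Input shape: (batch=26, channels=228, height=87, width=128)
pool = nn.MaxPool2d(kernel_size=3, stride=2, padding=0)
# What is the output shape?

Input shape: (26, 228, 87, 128)
Output shape: (26, 228, 43, 63)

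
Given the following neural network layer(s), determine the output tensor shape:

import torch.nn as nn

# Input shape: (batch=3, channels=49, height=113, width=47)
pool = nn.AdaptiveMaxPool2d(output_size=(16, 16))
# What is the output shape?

Input shape: (3, 49, 113, 47)
Output shape: (3, 49, 16, 16)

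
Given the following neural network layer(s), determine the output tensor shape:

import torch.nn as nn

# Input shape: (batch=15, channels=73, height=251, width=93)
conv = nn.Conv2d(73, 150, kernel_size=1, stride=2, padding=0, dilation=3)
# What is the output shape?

Input shape: (15, 73, 251, 93)
Output shape: (15, 150, 126, 47)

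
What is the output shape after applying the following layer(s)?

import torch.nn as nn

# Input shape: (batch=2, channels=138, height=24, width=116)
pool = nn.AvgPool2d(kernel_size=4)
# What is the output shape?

Input shape: (2, 138, 24, 116)
Output shape: (2, 138, 6, 29)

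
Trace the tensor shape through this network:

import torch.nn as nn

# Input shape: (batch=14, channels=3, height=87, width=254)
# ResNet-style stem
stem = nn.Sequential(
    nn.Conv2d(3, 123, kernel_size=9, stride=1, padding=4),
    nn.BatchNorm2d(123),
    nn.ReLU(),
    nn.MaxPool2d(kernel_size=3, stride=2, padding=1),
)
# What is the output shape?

Input shape: (14, 3, 87, 254)
  -> after Conv2d 9x9 stride=1: (14, 123, 87, 254)
Output shape: (14, 123, 44, 127)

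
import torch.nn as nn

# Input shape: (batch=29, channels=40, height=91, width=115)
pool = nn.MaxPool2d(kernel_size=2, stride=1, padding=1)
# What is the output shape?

Input shape: (29, 40, 91, 115)
Output shape: (29, 40, 92, 116)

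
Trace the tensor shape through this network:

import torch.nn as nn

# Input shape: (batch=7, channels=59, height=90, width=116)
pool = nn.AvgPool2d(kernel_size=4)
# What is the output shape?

Input shape: (7, 59, 90, 116)
Output shape: (7, 59, 22, 29)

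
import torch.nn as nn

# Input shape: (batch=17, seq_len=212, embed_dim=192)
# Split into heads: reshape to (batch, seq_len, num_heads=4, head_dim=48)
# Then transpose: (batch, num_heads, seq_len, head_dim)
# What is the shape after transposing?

Input shape: (17, 212, 192)
  -> after reshape: (17, 212, 4, 48)
Output shape: (17, 4, 212, 48)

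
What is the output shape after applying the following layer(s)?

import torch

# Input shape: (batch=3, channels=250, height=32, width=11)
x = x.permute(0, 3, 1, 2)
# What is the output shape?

Input shape: (3, 250, 32, 11)
Output shape: (3, 11, 250, 32)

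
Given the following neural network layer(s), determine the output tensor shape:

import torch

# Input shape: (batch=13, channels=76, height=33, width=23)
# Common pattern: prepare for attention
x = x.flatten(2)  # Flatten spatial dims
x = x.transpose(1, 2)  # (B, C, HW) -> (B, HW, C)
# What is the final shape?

Input shape: (13, 76, 33, 23)
  -> after flatten(2): (13, 76, 759)
Output shape: (13, 759, 76)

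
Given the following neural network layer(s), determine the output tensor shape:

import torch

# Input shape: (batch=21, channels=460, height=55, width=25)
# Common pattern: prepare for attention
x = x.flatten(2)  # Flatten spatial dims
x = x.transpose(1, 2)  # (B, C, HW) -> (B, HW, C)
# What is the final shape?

Input shape: (21, 460, 55, 25)
  -> after flatten(2): (21, 460, 1375)
Output shape: (21, 1375, 460)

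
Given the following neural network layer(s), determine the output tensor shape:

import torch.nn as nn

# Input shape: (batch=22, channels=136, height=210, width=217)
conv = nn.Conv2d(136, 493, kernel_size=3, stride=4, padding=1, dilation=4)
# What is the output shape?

Input shape: (22, 136, 210, 217)
Output shape: (22, 493, 51, 53)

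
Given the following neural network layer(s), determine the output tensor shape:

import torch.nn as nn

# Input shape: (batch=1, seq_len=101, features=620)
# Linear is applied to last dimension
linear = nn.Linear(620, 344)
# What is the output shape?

Input shape: (1, 101, 620)
Output shape: (1, 101, 344)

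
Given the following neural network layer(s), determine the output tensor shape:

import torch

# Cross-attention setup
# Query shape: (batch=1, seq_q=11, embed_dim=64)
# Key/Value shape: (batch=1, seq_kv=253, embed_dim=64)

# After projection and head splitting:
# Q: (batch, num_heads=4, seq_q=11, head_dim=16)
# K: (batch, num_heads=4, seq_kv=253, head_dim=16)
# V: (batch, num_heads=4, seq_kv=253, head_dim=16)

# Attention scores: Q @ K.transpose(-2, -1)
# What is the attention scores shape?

Input shape: (1, 11, 64)
Output shape: (1, 4, 11, 253)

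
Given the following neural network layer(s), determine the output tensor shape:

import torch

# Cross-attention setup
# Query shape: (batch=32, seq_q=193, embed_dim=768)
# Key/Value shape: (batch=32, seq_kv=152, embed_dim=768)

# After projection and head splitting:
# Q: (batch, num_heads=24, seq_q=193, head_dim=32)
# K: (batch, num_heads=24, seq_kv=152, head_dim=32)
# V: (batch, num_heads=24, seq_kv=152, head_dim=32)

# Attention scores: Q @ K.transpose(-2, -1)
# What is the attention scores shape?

Input shape: (32, 193, 768)
Output shape: (32, 24, 193, 152)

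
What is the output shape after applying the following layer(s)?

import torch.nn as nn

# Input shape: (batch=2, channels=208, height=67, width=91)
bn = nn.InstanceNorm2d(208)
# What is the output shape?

Input shape: (2, 208, 67, 91)
Output shape: (2, 208, 67, 91)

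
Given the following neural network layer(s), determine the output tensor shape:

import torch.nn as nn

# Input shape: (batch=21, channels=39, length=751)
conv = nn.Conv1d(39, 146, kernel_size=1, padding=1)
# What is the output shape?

Input shape: (21, 39, 751)
Output shape: (21, 146, 753)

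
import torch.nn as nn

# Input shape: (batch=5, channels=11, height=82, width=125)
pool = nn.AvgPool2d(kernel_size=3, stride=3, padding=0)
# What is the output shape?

Input shape: (5, 11, 82, 125)
Output shape: (5, 11, 27, 41)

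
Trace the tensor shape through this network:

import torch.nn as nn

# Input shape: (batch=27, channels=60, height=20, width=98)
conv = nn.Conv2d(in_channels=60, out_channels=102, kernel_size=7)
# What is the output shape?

Input shape: (27, 60, 20, 98)
Output shape: (27, 102, 14, 92)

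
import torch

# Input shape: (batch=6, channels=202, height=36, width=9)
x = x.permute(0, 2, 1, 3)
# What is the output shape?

Input shape: (6, 202, 36, 9)
Output shape: (6, 36, 202, 9)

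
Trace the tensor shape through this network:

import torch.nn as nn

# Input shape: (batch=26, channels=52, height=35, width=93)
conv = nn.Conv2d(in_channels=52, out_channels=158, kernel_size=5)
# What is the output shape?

Input shape: (26, 52, 35, 93)
Output shape: (26, 158, 31, 89)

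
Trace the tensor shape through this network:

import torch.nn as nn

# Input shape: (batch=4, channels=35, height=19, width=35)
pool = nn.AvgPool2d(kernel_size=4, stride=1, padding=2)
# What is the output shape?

Input shape: (4, 35, 19, 35)
Output shape: (4, 35, 20, 36)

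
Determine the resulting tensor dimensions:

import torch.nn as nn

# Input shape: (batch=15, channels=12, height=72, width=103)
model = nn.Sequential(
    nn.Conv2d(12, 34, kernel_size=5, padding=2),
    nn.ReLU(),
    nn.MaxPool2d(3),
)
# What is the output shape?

Input shape: (15, 12, 72, 103)
  -> after Conv2d: (15, 34, 72, 103)
  -> after ReLU: (15, 34, 72, 103)
Output shape: (15, 34, 24, 34)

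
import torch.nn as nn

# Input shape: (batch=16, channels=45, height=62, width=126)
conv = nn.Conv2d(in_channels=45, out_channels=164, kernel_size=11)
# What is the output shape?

Input shape: (16, 45, 62, 126)
Output shape: (16, 164, 52, 116)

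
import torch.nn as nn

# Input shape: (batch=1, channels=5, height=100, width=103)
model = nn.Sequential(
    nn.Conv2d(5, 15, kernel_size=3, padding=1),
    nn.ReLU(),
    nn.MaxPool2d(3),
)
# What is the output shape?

Input shape: (1, 5, 100, 103)
  -> after Conv2d: (1, 15, 100, 103)
  -> after ReLU: (1, 15, 100, 103)
Output shape: (1, 15, 33, 34)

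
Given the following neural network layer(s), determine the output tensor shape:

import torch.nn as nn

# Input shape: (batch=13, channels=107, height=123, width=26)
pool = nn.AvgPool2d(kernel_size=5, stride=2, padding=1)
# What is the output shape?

Input shape: (13, 107, 123, 26)
Output shape: (13, 107, 61, 12)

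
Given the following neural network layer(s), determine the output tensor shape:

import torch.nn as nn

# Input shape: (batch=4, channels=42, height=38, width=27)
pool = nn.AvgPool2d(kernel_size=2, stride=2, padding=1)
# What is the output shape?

Input shape: (4, 42, 38, 27)
Output shape: (4, 42, 20, 14)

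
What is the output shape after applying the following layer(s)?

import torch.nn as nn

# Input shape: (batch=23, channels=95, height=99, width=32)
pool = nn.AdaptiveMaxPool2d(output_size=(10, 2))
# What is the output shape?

Input shape: (23, 95, 99, 32)
Output shape: (23, 95, 10, 2)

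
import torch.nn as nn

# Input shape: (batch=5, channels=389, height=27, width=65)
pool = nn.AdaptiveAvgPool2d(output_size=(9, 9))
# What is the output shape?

Input shape: (5, 389, 27, 65)
Output shape: (5, 389, 9, 9)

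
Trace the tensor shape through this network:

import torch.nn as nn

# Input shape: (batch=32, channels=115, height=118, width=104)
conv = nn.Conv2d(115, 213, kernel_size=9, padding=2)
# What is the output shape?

Input shape: (32, 115, 118, 104)
Output shape: (32, 213, 114, 100)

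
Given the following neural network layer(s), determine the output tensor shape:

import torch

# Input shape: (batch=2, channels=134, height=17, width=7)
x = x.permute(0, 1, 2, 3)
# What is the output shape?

Input shape: (2, 134, 17, 7)
Output shape: (2, 134, 17, 7)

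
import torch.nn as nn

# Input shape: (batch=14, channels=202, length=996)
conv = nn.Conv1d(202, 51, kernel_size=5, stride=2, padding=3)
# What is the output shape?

Input shape: (14, 202, 996)
Output shape: (14, 51, 499)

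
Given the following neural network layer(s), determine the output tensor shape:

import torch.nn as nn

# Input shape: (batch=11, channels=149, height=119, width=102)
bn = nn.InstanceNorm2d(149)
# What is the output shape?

Input shape: (11, 149, 119, 102)
Output shape: (11, 149, 119, 102)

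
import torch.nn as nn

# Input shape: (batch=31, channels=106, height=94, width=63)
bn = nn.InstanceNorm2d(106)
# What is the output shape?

Input shape: (31, 106, 94, 63)
Output shape: (31, 106, 94, 63)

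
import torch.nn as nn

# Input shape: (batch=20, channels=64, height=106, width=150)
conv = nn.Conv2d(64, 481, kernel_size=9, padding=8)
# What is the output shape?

Input shape: (20, 64, 106, 150)
Output shape: (20, 481, 114, 158)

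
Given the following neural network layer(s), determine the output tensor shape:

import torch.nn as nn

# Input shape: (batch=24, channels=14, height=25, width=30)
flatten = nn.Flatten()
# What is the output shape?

Input shape: (24, 14, 25, 30)
Output shape: (24, 10500)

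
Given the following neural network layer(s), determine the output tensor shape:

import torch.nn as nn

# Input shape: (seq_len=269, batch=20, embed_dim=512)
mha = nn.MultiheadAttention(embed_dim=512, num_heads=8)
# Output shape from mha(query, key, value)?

Input shape: (269, 20, 512)
Output shape: (269, 20, 512)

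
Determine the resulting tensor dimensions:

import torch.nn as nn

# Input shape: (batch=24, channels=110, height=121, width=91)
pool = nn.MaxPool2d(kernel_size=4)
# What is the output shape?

Input shape: (24, 110, 121, 91)
Output shape: (24, 110, 30, 22)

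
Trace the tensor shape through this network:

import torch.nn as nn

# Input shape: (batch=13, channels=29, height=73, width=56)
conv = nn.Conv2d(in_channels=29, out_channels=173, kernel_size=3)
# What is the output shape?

Input shape: (13, 29, 73, 56)
Output shape: (13, 173, 71, 54)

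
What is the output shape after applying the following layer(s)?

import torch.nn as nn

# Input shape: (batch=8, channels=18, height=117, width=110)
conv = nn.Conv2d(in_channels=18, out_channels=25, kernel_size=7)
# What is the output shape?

Input shape: (8, 18, 117, 110)
Output shape: (8, 25, 111, 104)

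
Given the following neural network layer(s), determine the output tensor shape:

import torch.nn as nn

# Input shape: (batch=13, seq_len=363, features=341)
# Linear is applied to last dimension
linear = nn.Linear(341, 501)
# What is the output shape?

Input shape: (13, 363, 341)
Output shape: (13, 363, 501)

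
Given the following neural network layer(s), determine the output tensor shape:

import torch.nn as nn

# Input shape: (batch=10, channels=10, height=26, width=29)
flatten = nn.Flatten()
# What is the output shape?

Input shape: (10, 10, 26, 29)
Output shape: (10, 7540)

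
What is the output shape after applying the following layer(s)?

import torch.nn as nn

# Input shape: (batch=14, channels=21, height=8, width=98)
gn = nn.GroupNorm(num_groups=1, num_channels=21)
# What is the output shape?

Input shape: (14, 21, 8, 98)
Output shape: (14, 21, 8, 98)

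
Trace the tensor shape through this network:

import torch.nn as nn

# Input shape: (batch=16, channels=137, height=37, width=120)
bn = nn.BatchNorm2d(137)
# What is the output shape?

Input shape: (16, 137, 37, 120)
Output shape: (16, 137, 37, 120)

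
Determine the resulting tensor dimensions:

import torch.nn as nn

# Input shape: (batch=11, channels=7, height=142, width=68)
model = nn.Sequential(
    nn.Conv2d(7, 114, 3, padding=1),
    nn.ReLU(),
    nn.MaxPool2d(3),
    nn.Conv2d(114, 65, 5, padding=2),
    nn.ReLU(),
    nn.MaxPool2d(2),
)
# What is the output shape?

Input shape: (11, 7, 142, 68)
  -> after first Conv2d: (11, 114, 142, 68)
  -> after first MaxPool2d: (11, 114, 47, 22)
  -> after second Conv2d: (11, 65, 47, 22)
Output shape: (11, 65, 23, 11)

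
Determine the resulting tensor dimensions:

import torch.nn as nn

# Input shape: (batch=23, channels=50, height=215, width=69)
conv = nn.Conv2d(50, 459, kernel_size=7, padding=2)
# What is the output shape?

Input shape: (23, 50, 215, 69)
Output shape: (23, 459, 213, 67)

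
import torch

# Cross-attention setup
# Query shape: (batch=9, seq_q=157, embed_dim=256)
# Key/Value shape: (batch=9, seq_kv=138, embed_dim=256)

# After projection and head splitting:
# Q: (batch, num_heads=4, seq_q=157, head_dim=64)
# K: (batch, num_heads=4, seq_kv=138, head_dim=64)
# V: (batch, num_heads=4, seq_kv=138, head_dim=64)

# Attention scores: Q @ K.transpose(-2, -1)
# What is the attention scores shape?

Input shape: (9, 157, 256)
Output shape: (9, 4, 157, 138)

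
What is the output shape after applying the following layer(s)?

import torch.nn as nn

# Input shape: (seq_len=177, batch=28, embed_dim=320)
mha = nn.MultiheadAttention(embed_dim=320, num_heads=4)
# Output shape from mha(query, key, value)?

Input shape: (177, 28, 320)
Output shape: (177, 28, 320)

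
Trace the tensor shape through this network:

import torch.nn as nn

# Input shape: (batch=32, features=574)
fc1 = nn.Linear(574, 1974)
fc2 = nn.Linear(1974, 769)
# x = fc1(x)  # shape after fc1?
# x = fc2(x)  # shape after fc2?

Input shape: (32, 574)
  -> after fc1: (32, 1974)
Output shape: (32, 769)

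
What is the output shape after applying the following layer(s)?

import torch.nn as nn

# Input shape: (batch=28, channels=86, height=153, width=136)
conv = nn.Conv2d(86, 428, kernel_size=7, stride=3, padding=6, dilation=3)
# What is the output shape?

Input shape: (28, 86, 153, 136)
Output shape: (28, 428, 49, 44)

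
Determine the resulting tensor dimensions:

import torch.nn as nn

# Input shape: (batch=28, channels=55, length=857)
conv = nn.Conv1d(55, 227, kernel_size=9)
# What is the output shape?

Input shape: (28, 55, 857)
Output shape: (28, 227, 849)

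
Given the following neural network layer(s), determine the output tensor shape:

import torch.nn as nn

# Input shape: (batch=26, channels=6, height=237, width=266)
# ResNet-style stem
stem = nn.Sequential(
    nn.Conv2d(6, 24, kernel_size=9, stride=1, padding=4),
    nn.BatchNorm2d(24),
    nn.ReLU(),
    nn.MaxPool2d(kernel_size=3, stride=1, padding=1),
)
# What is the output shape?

Input shape: (26, 6, 237, 266)
  -> after Conv2d 9x9 stride=1: (26, 24, 237, 266)
Output shape: (26, 24, 237, 266)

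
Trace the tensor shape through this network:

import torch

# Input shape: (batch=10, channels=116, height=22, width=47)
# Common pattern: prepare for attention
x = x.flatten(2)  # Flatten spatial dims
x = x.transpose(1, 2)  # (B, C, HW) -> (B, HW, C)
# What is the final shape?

Input shape: (10, 116, 22, 47)
  -> after flatten(2): (10, 116, 1034)
Output shape: (10, 1034, 116)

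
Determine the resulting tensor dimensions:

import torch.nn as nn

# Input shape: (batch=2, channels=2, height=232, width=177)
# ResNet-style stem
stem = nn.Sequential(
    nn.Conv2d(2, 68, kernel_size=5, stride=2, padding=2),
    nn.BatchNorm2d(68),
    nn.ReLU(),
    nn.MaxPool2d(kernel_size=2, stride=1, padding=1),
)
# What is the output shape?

Input shape: (2, 2, 232, 177)
  -> after Conv2d 5x5 stride=2: (2, 68, 116, 89)
Output shape: (2, 68, 117, 90)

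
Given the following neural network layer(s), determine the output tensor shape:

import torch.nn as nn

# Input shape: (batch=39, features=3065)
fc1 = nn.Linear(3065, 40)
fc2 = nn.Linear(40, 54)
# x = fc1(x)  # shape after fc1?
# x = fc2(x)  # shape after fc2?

Input shape: (39, 3065)
  -> after fc1: (39, 40)
Output shape: (39, 54)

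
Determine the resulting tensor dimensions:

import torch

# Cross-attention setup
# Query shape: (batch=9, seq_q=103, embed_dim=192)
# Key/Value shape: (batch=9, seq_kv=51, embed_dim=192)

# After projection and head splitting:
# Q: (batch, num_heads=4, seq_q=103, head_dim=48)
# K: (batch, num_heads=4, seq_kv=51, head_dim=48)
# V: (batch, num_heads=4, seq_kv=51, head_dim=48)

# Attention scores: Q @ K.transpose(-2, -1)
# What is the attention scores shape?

Input shape: (9, 103, 192)
Output shape: (9, 4, 103, 51)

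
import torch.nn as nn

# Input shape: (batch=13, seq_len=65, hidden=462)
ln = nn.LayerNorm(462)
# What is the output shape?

Input shape: (13, 65, 462)
Output shape: (13, 65, 462)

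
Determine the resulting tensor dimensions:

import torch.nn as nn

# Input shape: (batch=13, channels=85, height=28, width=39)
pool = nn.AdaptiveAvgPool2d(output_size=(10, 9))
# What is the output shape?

Input shape: (13, 85, 28, 39)
Output shape: (13, 85, 10, 9)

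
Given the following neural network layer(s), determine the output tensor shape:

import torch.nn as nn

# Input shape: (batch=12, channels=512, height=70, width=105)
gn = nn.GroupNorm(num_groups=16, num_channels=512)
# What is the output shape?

Input shape: (12, 512, 70, 105)
Output shape: (12, 512, 70, 105)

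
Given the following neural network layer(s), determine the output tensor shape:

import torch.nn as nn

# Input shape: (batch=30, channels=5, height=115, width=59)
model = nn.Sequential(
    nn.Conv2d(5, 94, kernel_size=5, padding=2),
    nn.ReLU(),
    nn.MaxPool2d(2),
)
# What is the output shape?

Input shape: (30, 5, 115, 59)
  -> after Conv2d: (30, 94, 115, 59)
  -> after ReLU: (30, 94, 115, 59)
Output shape: (30, 94, 57, 29)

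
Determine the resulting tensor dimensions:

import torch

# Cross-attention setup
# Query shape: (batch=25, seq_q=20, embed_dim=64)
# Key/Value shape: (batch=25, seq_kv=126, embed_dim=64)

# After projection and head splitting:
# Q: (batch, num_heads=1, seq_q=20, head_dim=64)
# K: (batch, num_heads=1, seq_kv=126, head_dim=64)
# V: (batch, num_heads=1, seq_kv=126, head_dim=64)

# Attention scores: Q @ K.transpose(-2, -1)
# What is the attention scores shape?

Input shape: (25, 20, 64)
Output shape: (25, 1, 20, 126)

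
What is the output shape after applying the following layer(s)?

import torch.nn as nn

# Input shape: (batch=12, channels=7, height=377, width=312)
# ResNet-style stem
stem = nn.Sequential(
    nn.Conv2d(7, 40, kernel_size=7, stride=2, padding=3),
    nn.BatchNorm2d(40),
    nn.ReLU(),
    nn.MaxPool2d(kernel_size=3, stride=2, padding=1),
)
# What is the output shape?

Input shape: (12, 7, 377, 312)
  -> after Conv2d 7x7 stride=2: (12, 40, 189, 156)
Output shape: (12, 40, 95, 78)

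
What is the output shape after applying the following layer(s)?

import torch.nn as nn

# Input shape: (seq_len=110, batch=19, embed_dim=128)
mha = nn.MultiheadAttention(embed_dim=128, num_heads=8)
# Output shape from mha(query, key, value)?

Input shape: (110, 19, 128)
Output shape: (110, 19, 128)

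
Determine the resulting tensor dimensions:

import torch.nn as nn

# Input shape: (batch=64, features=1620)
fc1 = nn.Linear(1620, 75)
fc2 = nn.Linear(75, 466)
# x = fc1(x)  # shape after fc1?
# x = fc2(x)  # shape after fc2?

Input shape: (64, 1620)
  -> after fc1: (64, 75)
Output shape: (64, 466)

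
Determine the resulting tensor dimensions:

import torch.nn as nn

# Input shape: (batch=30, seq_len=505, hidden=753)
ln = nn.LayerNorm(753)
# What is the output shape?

Input shape: (30, 505, 753)
Output shape: (30, 505, 753)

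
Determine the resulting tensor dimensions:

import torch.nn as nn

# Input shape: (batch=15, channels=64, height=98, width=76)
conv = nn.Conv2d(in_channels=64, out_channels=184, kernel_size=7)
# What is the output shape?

Input shape: (15, 64, 98, 76)
Output shape: (15, 184, 92, 70)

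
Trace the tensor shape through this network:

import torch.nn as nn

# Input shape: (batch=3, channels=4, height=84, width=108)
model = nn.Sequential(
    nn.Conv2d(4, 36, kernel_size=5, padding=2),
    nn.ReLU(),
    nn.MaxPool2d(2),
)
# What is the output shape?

Input shape: (3, 4, 84, 108)
  -> after Conv2d: (3, 36, 84, 108)
  -> after ReLU: (3, 36, 84, 108)
Output shape: (3, 36, 42, 54)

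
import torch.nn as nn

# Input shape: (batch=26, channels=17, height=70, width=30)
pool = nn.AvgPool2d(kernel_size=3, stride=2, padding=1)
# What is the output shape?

Input shape: (26, 17, 70, 30)
Output shape: (26, 17, 35, 15)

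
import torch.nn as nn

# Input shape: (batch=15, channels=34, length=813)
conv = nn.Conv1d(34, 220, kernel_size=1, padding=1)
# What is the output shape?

Input shape: (15, 34, 813)
Output shape: (15, 220, 815)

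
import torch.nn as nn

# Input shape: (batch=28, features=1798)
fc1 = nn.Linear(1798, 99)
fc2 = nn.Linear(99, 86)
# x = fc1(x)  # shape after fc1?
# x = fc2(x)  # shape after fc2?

Input shape: (28, 1798)
  -> after fc1: (28, 99)
Output shape: (28, 86)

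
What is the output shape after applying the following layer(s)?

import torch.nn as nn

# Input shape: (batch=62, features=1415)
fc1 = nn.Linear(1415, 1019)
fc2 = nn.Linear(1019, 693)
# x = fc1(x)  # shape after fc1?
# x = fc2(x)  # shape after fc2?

Input shape: (62, 1415)
  -> after fc1: (62, 1019)
Output shape: (62, 693)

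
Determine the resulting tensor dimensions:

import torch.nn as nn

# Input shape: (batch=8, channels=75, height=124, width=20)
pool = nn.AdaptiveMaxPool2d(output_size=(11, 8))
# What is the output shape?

Input shape: (8, 75, 124, 20)
Output shape: (8, 75, 11, 8)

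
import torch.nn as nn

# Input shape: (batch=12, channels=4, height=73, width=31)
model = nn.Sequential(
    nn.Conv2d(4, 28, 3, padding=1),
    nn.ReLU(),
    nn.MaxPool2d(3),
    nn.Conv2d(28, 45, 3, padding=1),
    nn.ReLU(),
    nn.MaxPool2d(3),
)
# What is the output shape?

Input shape: (12, 4, 73, 31)
  -> after first Conv2d: (12, 28, 73, 31)
  -> after first MaxPool2d: (12, 28, 24, 10)
  -> after second Conv2d: (12, 45, 24, 10)
Output shape: (12, 45, 8, 3)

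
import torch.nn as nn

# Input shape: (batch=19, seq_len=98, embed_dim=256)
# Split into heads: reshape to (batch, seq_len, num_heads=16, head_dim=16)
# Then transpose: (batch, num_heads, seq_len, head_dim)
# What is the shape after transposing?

Input shape: (19, 98, 256)
  -> after reshape: (19, 98, 16, 16)
Output shape: (19, 16, 98, 16)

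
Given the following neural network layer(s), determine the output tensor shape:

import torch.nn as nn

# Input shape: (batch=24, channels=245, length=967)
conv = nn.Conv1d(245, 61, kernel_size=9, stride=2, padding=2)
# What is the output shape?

Input shape: (24, 245, 967)
Output shape: (24, 61, 482)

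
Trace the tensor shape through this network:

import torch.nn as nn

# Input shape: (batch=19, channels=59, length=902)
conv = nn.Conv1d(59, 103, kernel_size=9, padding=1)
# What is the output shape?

Input shape: (19, 59, 902)
Output shape: (19, 103, 896)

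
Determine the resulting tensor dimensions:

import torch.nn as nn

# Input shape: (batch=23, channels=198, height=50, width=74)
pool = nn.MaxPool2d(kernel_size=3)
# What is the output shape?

Input shape: (23, 198, 50, 74)
Output shape: (23, 198, 16, 24)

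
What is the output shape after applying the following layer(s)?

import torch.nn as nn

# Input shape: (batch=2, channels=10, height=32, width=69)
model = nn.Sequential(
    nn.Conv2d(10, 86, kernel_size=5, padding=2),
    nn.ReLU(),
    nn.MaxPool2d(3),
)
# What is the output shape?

Input shape: (2, 10, 32, 69)
  -> after Conv2d: (2, 86, 32, 69)
  -> after ReLU: (2, 86, 32, 69)
Output shape: (2, 86, 10, 23)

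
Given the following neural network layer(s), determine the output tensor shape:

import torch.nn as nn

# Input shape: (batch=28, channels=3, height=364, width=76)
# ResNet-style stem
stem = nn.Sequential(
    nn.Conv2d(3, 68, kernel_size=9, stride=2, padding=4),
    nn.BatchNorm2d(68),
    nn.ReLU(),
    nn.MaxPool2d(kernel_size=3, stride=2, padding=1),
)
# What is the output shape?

Input shape: (28, 3, 364, 76)
  -> after Conv2d 9x9 stride=2: (28, 68, 182, 38)
Output shape: (28, 68, 91, 19)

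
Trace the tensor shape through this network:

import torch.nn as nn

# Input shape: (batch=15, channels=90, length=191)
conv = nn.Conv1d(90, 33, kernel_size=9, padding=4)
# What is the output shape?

Input shape: (15, 90, 191)
Output shape: (15, 33, 191)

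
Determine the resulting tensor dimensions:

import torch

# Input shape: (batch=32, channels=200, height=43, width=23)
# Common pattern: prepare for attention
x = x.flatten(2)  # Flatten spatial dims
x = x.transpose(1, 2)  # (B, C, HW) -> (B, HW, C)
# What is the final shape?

Input shape: (32, 200, 43, 23)
  -> after flatten(2): (32, 200, 989)
Output shape: (32, 989, 200)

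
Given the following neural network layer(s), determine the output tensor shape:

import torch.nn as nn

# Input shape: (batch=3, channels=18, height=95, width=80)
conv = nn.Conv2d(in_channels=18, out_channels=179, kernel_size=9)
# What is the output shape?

Input shape: (3, 18, 95, 80)
Output shape: (3, 179, 87, 72)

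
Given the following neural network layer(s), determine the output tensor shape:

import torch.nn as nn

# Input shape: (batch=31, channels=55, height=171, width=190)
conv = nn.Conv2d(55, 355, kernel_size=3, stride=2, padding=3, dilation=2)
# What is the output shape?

Input shape: (31, 55, 171, 190)
Output shape: (31, 355, 87, 96)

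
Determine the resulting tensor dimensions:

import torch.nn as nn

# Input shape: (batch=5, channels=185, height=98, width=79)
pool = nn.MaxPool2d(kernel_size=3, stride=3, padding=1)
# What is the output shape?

Input shape: (5, 185, 98, 79)
Output shape: (5, 185, 33, 27)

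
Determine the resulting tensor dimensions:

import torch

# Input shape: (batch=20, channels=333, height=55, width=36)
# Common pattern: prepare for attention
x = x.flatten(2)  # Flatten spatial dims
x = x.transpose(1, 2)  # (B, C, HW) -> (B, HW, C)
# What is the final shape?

Input shape: (20, 333, 55, 36)
  -> after flatten(2): (20, 333, 1980)
Output shape: (20, 1980, 333)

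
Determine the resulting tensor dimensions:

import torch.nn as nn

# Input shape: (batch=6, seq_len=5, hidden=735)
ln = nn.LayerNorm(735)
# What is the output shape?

Input shape: (6, 5, 735)
Output shape: (6, 5, 735)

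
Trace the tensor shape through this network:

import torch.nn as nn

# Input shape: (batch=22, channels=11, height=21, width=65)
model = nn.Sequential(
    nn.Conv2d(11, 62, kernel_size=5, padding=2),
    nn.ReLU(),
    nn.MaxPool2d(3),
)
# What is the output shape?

Input shape: (22, 11, 21, 65)
  -> after Conv2d: (22, 62, 21, 65)
  -> after ReLU: (22, 62, 21, 65)
Output shape: (22, 62, 7, 21)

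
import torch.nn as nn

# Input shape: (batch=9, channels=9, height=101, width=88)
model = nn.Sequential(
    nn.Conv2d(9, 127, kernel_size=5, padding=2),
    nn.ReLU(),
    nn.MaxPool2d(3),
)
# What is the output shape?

Input shape: (9, 9, 101, 88)
  -> after Conv2d: (9, 127, 101, 88)
  -> after ReLU: (9, 127, 101, 88)
Output shape: (9, 127, 33, 29)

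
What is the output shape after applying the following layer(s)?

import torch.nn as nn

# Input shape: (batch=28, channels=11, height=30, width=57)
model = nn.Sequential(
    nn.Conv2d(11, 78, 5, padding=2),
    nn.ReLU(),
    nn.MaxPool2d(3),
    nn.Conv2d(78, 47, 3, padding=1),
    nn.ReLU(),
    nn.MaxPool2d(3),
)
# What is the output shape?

Input shape: (28, 11, 30, 57)
  -> after first Conv2d: (28, 78, 30, 57)
  -> after first MaxPool2d: (28, 78, 10, 19)
  -> after second Conv2d: (28, 47, 10, 19)
Output shape: (28, 47, 3, 6)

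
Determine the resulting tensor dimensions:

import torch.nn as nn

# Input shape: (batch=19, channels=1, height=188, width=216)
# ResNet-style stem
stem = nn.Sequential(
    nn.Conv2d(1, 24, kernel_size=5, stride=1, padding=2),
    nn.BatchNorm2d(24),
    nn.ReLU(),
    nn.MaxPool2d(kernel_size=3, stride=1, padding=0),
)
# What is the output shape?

Input shape: (19, 1, 188, 216)
  -> after Conv2d 5x5 stride=1: (19, 24, 188, 216)
Output shape: (19, 24, 186, 214)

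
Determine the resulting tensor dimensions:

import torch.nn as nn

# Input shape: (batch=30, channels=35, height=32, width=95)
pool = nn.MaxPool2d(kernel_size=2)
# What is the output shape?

Input shape: (30, 35, 32, 95)
Output shape: (30, 35, 16, 47)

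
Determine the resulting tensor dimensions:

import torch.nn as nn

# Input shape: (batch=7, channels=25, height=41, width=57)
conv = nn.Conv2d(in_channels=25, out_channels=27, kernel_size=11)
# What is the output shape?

Input shape: (7, 25, 41, 57)
Output shape: (7, 27, 31, 47)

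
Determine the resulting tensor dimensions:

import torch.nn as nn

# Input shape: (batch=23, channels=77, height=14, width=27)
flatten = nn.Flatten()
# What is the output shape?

Input shape: (23, 77, 14, 27)
Output shape: (23, 29106)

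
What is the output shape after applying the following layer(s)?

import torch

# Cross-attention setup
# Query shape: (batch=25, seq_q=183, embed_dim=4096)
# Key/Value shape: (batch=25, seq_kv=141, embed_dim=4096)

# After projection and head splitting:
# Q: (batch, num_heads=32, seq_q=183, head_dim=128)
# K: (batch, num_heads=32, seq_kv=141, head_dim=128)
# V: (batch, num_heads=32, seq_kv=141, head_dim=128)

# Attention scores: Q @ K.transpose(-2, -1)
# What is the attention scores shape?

Input shape: (25, 183, 4096)
Output shape: (25, 32, 183, 141)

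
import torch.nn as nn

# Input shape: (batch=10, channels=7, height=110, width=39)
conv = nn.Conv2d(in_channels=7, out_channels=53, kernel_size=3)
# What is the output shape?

Input shape: (10, 7, 110, 39)
Output shape: (10, 53, 108, 37)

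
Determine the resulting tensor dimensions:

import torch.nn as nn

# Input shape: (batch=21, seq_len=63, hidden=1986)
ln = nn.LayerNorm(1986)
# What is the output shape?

Input shape: (21, 63, 1986)
Output shape: (21, 63, 1986)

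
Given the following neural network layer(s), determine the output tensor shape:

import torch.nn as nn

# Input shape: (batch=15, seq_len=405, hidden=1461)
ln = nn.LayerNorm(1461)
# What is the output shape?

Input shape: (15, 405, 1461)
Output shape: (15, 405, 1461)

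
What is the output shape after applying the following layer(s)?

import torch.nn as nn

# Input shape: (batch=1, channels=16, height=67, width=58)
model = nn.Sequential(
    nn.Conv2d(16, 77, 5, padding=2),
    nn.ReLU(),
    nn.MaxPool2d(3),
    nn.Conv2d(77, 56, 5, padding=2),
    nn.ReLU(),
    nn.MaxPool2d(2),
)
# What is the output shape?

Input shape: (1, 16, 67, 58)
  -> after first Conv2d: (1, 77, 67, 58)
  -> after first MaxPool2d: (1, 77, 22, 19)
  -> after second Conv2d: (1, 56, 22, 19)
Output shape: (1, 56, 11, 9)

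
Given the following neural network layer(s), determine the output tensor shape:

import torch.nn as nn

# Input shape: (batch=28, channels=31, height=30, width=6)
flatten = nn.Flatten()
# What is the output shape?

Input shape: (28, 31, 30, 6)
Output shape: (28, 5580)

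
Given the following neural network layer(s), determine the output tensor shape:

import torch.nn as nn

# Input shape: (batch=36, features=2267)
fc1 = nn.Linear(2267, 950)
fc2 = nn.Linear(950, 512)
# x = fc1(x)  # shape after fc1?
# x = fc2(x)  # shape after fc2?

Input shape: (36, 2267)
  -> after fc1: (36, 950)
Output shape: (36, 512)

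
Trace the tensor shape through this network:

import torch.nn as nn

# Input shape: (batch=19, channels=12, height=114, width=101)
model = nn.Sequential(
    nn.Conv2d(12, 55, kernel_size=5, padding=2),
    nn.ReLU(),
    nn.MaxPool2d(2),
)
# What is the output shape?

Input shape: (19, 12, 114, 101)
  -> after Conv2d: (19, 55, 114, 101)
  -> after ReLU: (19, 55, 114, 101)
Output shape: (19, 55, 57, 50)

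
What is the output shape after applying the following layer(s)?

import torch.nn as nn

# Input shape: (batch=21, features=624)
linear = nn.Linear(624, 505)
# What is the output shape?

Input shape: (21, 624)
Output shape: (21, 505)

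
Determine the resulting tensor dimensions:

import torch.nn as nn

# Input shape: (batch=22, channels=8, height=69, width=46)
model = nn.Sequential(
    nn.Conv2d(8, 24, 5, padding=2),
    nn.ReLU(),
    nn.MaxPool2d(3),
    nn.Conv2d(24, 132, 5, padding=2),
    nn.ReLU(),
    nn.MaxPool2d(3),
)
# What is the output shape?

Input shape: (22, 8, 69, 46)
  -> after first Conv2d: (22, 24, 69, 46)
  -> after first MaxPool2d: (22, 24, 23, 15)
  -> after second Conv2d: (22, 132, 23, 15)
Output shape: (22, 132, 7, 5)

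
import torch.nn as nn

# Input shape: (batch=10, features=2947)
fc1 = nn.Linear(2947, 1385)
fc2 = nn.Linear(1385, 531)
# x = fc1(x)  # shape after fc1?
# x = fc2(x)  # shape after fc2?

Input shape: (10, 2947)
  -> after fc1: (10, 1385)
Output shape: (10, 531)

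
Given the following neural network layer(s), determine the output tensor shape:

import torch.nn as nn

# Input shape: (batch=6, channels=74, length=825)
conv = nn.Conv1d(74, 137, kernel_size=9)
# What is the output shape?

Input shape: (6, 74, 825)
Output shape: (6, 137, 817)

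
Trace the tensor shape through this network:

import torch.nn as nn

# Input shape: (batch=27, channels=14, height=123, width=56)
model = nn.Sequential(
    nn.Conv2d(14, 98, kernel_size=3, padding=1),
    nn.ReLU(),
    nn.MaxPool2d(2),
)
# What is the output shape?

Input shape: (27, 14, 123, 56)
  -> after Conv2d: (27, 98, 123, 56)
  -> after ReLU: (27, 98, 123, 56)
Output shape: (27, 98, 61, 28)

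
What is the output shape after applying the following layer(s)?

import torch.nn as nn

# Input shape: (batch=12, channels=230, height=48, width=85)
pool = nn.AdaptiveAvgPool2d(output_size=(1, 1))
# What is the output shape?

Input shape: (12, 230, 48, 85)
Output shape: (12, 230, 1, 1)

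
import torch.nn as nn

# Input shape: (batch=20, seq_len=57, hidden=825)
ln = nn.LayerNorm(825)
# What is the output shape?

Input shape: (20, 57, 825)
Output shape: (20, 57, 825)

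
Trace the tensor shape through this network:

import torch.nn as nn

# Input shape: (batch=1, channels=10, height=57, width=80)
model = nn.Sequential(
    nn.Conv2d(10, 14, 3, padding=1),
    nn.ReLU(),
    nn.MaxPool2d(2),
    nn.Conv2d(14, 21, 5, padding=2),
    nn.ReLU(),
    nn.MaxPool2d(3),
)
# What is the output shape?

Input shape: (1, 10, 57, 80)
  -> after first Conv2d: (1, 14, 57, 80)
  -> after first MaxPool2d: (1, 14, 28, 40)
  -> after second Conv2d: (1, 21, 28, 40)
Output shape: (1, 21, 9, 13)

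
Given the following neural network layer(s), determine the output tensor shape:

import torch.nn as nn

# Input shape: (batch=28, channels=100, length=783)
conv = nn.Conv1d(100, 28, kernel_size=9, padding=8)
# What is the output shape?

Input shape: (28, 100, 783)
Output shape: (28, 28, 791)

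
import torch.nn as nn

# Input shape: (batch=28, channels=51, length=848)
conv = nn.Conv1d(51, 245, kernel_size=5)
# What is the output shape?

Input shape: (28, 51, 848)
Output shape: (28, 245, 844)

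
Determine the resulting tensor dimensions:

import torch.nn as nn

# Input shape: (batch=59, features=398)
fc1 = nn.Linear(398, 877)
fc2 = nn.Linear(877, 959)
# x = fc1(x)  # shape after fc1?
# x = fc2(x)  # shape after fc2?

Input shape: (59, 398)
  -> after fc1: (59, 877)
Output shape: (59, 959)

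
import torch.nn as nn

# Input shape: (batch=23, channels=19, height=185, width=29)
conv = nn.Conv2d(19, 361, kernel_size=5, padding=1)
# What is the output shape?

Input shape: (23, 19, 185, 29)
Output shape: (23, 361, 183, 27)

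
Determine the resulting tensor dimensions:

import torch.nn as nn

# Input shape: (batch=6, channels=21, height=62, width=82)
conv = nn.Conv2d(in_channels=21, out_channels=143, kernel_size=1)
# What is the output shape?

Input shape: (6, 21, 62, 82)
Output shape: (6, 143, 62, 82)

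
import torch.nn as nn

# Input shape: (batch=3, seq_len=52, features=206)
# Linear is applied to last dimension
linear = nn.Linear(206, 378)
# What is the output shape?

Input shape: (3, 52, 206)
Output shape: (3, 52, 378)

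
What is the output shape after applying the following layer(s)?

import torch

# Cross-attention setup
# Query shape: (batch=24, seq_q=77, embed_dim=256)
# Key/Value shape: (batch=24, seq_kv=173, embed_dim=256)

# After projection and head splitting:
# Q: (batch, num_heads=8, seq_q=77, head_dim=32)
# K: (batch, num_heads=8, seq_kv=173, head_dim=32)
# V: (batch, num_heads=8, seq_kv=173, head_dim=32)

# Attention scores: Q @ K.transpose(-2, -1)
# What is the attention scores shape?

Input shape: (24, 77, 256)
Output shape: (24, 8, 77, 173)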